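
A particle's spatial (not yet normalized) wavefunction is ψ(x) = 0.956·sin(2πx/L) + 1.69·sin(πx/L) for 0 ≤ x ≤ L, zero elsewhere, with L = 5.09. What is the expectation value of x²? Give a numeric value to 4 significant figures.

⟨x²⟩ = ∫ x²·|ψ|² dx / ∫|ψ|² dx (integrals over the domain).
On 0 ≤ x ≤ L (j ≠ l): ∫sin²(jπx/L) dx = L/2, ∫sin(jπx/L)·sin(lπx/L) dx = 0; diagonal moments ∫x·sin²(jπx/L) dx = L²/4, ∫x²·sin²(jπx/L) dx = L³·(1/6 − 1/(4j²π²)); cross terms ∫x·sin(jπx/L)·sin(lπx/L) dx = 0 for j + l even and −4jlL²/(π²(j² − l²)²) for j + l odd, ∫x²·sin(jπx/L)·sin(lπx/L) dx = (−1)^(j+l)·4jlL³/(π²(j² − l²)²); higher powers the same way via product-to-sum and parts.
State is unnormalized: ∫|ψ|² dx = 9.5947, and ∫ψ*·x²·ψ dx = 34.179, so ⟨x²⟩ = 34.179 / 9.5947.
⟨x²⟩ = 3.5623.

3.562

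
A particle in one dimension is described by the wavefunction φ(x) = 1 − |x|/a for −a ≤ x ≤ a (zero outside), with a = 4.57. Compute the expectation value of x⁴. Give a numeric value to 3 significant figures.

⟨x⁴⟩ = ∫ x⁴·|φ|² dx / ∫|φ|² dx (integrals over the domain).
φ is even, so ∫ over [−a, a] = 2∫₀ᵃ with φ = 1 − x/a there: ∫₀ᵃ (1 − x/a)² dx = a/3, ∫₀ᵃ x²(1 − x/a)² dx = a³/30, ∫₀ᵃ x⁴(1 − x/a)² dx = a⁵/105.
State is unnormalized: ∫|φ|² dx = 3.0467, and ∫φ*·x⁴·φ dx = 37.968, so ⟨x⁴⟩ = 37.968 / 3.0467.
⟨x⁴⟩ = 12.462.

12.5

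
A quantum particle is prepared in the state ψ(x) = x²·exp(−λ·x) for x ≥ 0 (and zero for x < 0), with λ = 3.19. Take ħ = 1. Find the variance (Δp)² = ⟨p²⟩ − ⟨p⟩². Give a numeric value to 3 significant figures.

3.39

Compute ⟨p⟩ and ⟨p²⟩ separately; (Δp)² = ⟨p²⟩ − ⟨p⟩².
Differentiate x²·exp(−λ·x) with the product rule; every integrand then reduces to terms xʲ·e^(−2λx) on [0, ∞), with ∫₀^∞ xʲ·e^(−2λx) dx = j!/(2λ)^(j+1).
Normalization: ∫|ψ|² dx = 0.0022704.
⟨p⟩ = 0.0000 and ⟨p²⟩ = 3.3920.
(Δp)² = 3.3920 − (0.0000)² = 3.3920.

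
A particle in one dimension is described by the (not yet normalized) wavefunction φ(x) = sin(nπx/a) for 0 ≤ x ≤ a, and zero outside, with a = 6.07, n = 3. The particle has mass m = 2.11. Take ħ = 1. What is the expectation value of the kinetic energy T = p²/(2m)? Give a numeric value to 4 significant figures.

T = −(ħ²/2m) d²/dx², so ⟨T⟩ = −(ħ²/2m) ∫ φ*·φ'' dx / ∫|φ|² dx; with m = 2.11.
d/dx sin(nπx/a) = (nπ/a)·cos(nπx/a) and d²/dx² sin(nπx/a) = −(nπ/a)²·sin(nπx/a); on 0 ≤ x ≤ a, ∫sin²(nπx/a) dx = a/2 and ∫sin(nπx/a)·cos(nπx/a) dx = 0.
State is unnormalized: ∫|φ|² dx = 3.0350, and ∫φ*·(−ħ²/2m · φ'') dx = 1.7338, so ⟨T⟩ = 1.7338 / 3.0350.
⟨T⟩ = 0.57128.

0.5713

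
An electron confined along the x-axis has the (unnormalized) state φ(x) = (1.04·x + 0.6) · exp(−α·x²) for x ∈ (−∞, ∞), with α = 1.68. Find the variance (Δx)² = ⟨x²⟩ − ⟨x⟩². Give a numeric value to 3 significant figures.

Compute ⟨x⟩ and ⟨x²⟩ separately, then (Δx)² = ⟨x²⟩ − ⟨x⟩².
Expand each integrand as polynomial × e^(−2αx²) and use ∫x^(2j)·e^(−2αx²) dx = (2j−1)!!/(4α)^j · √(π/(2α)), odd powers → 0; here √(π/(2α)) = 0.96695.
Normalization: ∫|φ|² dx = 0.50374.
⟨x⟩ = 0.35649 and ⟨x²⟩ = 0.24076.
(Δx)² = 0.24076 − (0.35649)² = 0.11368.

0.114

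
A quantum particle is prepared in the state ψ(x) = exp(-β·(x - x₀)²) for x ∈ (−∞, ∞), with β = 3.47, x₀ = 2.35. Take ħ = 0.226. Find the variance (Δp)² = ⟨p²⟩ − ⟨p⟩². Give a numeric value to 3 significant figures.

0.177

Compute ⟨p⟩ and ⟨p²⟩ separately; (Δp)² = ⟨p²⟩ − ⟨p⟩².
Gaussian moments (u = x − x₀): ∫u^(2j)·e^(−2βu²) du = (2j−1)!!/(4β)^j · √(π/(2β)), odd powers integrate to 0; here √(π/(2β)) = 0.67281. Derivatives: d/dx e^(−βu²) = −2βu·e^(−βu²), d²/dx² e^(−βu²) = (4β²u² − 2β)·e^(−βu²).
Normalization: ∫|ψ|² dx = 0.67281.
⟨p⟩ = 0.0000 and ⟨p²⟩ = 0.17723.
(Δp)² = 0.17723 − (0.0000)² = 0.17723.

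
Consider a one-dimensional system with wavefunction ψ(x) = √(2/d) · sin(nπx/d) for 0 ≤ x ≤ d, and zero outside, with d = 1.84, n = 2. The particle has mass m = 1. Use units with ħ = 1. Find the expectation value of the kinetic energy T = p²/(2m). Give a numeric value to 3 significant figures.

T = −(ħ²/2m) d²/dx², so ⟨T⟩ = −(ħ²/2m) ∫ ψ*·ψ'' dx; with m = 1.
d/dx sin(nπx/d) = (nπ/d)·cos(nπx/d) and d²/dx² sin(nπx/d) = −(nπ/d)²·sin(nπx/d); on 0 ≤ x ≤ d, ∫sin²(nπx/d) dx = d/2 and ∫sin(nπx/d)·cos(nπx/d) dx = 0.
⟨T⟩ = 5.8303.

5.83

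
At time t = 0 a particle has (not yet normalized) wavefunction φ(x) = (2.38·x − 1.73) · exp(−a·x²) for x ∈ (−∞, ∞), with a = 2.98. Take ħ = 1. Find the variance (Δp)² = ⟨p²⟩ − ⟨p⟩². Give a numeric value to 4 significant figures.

3.797

Compute ⟨p⟩ and ⟨p²⟩ separately; (Δp)² = ⟨p²⟩ − ⟨p⟩².
Expand each integrand as polynomial × e^(−2ax²) and use ∫x^(2j)·e^(−2ax²) dx = (2j−1)!!/(4a)^j · √(π/(2a)), odd powers → 0; here √(π/(2a)) = 0.72603. Differentiate with the product rule, d/dx e^(−ax²) = −2ax·e^(−ax²).
Normalization: ∫|φ|² dx = 2.5179.
⟨p⟩ = 0.0000 and ⟨p²⟩ = 3.7966.
(Δp)² = 3.7966 − (0.0000)² = 3.7966.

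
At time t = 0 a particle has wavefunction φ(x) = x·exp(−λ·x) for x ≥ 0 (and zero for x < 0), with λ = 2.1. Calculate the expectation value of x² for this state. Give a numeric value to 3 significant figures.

0.680

⟨x²⟩ = ∫ x²·|φ|² dx / ∫|φ|² dx (integrals over the domain).
Every integrand reduces to terms xʲ·e^(−2λx) on [0, ∞); use ∫₀^∞ xʲ·e^(−2λx) dx = j!/(2λ)^(j+1).
State is unnormalized: ∫|φ|² dx = 0.026995, and ∫φ*·x²·φ dx = 0.018364, so ⟨x²⟩ = 0.018364 / 0.026995.
⟨x²⟩ = 0.68027.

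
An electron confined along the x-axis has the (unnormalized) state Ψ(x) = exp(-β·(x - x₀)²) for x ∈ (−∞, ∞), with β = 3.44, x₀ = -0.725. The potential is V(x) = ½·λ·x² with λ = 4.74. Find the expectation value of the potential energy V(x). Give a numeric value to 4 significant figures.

⟨V⟩ = ∫ V(x)·|Ψ|² dx / ∫|Ψ|² dx.
Gaussian moments (u = x − x₀): ∫u^(2j)·e^(−2βu²) du = (2j−1)!!/(4β)^j · √(π/(2β)), odd powers integrate to 0; here √(π/(2β)) = 0.67574.
State is unnormalized: ∫|Ψ|² dx = 0.67574, and ∫Ψ*·V(x)·Ψ dx = 0.95818, so ⟨V⟩ = 0.95818 / 0.67574.
⟨V⟩ = 1.4180.

1.418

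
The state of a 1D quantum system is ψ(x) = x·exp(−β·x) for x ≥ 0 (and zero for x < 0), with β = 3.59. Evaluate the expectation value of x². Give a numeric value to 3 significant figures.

0.233

⟨x²⟩ = ∫ x²·|ψ|² dx / ∫|ψ|² dx (integrals over the domain).
Every integrand reduces to terms xʲ·e^(−2βx) on [0, ∞); use ∫₀^∞ xʲ·e^(−2βx) dx = j!/(2β)^(j+1).
State is unnormalized: ∫|ψ|² dx = 0.0054033, and ∫ψ*·x²·ψ dx = 0.0012577, so ⟨x²⟩ = 0.0012577 / 0.0054033.
⟨x²⟩ = 0.23277.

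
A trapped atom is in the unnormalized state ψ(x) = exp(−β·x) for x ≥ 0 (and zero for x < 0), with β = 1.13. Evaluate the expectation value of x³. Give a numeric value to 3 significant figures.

⟨x³⟩ = ∫ x³·|ψ|² dx / ∫|ψ|² dx (integrals over the domain).
Every integrand reduces to terms xʲ·e^(−2βx) on [0, ∞); use ∫₀^∞ xʲ·e^(−2βx) dx = j!/(2β)^(j+1).
State is unnormalized: ∫|ψ|² dx = 0.44248, and ∫ψ*·x³·ψ dx = 0.22999, so ⟨x³⟩ = 0.22999 / 0.44248.
⟨x³⟩ = 0.51979.

0.520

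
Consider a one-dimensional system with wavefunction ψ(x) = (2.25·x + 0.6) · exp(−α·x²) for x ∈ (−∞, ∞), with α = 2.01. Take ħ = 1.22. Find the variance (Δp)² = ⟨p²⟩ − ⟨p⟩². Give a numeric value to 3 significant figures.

6.80

Compute ⟨p⟩ and ⟨p²⟩ separately; (Δp)² = ⟨p²⟩ − ⟨p⟩².
Expand each integrand as polynomial × e^(−2αx²) and use ∫x^(2j)·e^(−2αx²) dx = (2j−1)!!/(4α)^j · √(π/(2α)), odd powers → 0; here √(π/(2α)) = 0.88402. Differentiate with the product rule, d/dx e^(−αx²) = −2αx·e^(−αx²).
Normalization: ∫|ψ|² dx = 0.87488.
⟨p⟩ = 0.0000 and ⟨p²⟩ = 6.7985.
(Δp)² = 6.7985 − (0.0000)² = 6.7985.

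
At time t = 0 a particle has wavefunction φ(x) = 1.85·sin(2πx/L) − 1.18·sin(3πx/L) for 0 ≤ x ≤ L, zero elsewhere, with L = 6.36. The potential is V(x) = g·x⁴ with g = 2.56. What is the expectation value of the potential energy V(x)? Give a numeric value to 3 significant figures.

⟨V⟩ = ∫ V(x)·|φ|² dx / ∫|φ|² dx.
On 0 ≤ x ≤ L (j ≠ l): ∫sin²(jπx/L) dx = L/2, ∫sin(jπx/L)·sin(lπx/L) dx = 0; diagonal moments ∫x·sin²(jπx/L) dx = L²/4, ∫x²·sin²(jπx/L) dx = L³·(1/6 − 1/(4j²π²)); cross terms ∫x·sin(jπx/L)·sin(lπx/L) dx = 0 for j + l even and −4jlL²/(π²(j² − l²)²) for j + l odd, ∫x²·sin(jπx/L)·sin(lπx/L) dx = (−1)^(j+l)·4jlL³/(π²(j² − l²)²); higher powers the same way via product-to-sum and parts.
State is unnormalized: ∫|φ|² dx = 15.311, and ∫φ*·V(x)·φ dx = 19831., so ⟨V⟩ = 19831. / 15.311.
⟨V⟩ = 1295.2.

1.30e+03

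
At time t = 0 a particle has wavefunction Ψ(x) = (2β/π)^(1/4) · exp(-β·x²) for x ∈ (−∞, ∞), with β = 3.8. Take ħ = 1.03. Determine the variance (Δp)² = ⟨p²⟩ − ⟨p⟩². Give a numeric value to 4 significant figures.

Compute ⟨p⟩ and ⟨p²⟩ separately; (Δp)² = ⟨p²⟩ − ⟨p⟩².
Gaussian moments: ∫x^(2j)·e^(−2βx²) dx = (2j−1)!!/(4β)^j · √(π/(2β)), odd powers integrate to 0; here √(π/(2β)) = 0.64294. Derivatives: d/dx e^(−βx²) = −2βx·e^(−βx²), d²/dx² e^(−βx²) = (4β²x² − 2β)·e^(−βx²).
⟨p⟩ = 0.0000 and ⟨p²⟩ = 4.0314.
(Δp)² = 4.0314 − (0.0000)² = 4.0314.

4.031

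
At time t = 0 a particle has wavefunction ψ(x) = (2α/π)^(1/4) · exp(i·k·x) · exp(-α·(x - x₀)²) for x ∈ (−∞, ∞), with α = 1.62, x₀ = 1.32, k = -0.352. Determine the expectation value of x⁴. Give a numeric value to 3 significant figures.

⟨x⁴⟩ = ∫ x⁴·|ψ|² dx (integrals over the domain).
Gaussian moments (u = x − x₀): ∫u^(2j)·e^(−2αu²) du = (2j−1)!!/(4α)^j · √(π/(2α)), odd powers integrate to 0; here √(π/(2α)) = 0.98470.
⟨x⁴⟩ = 4.7207.

4.72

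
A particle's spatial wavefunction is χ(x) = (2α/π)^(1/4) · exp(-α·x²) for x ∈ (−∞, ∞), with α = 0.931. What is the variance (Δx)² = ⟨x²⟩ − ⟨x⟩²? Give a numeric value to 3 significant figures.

Compute ⟨x⟩ and ⟨x²⟩ separately, then (Δx)² = ⟨x²⟩ − ⟨x⟩².
Gaussian moments: ∫x^(2j)·e^(−2αx²) dx = (2j−1)!!/(4α)^j · √(π/(2α)), odd powers integrate to 0; here √(π/(2α)) = 1.2989.
⟨x⟩ = 0.0000 and ⟨x²⟩ = 0.26853.
(Δx)² = 0.26853 − (0.0000)² = 0.26853.

0.269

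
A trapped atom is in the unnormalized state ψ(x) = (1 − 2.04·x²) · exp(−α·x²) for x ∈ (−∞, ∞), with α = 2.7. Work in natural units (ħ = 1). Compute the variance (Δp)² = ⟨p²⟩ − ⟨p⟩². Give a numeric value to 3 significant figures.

6.03

Compute ⟨p⟩ and ⟨p²⟩ separately; (Δp)² = ⟨p²⟩ − ⟨p⟩².
Expand each integrand as polynomial × e^(−2αx²) and use ∫x^(2j)·e^(−2αx²) dx = (2j−1)!!/(4α)^j · √(π/(2α)), odd powers → 0; here √(π/(2α)) = 0.76274. Differentiate with the product rule, d/dx e^(−αx²) = −2αx·e^(−αx²).
Normalization: ∫|ψ|² dx = 0.55624.
⟨p⟩ = 0.0000 and ⟨p²⟩ = 6.0257.
(Δp)² = 6.0257 − (0.0000)² = 6.0257.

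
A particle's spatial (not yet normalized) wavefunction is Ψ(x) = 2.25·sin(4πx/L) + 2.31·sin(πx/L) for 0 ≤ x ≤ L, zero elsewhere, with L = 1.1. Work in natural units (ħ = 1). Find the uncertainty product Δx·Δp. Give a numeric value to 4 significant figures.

2.134

Δx = √(⟨x²⟩−⟨x⟩²), Δp = √(⟨p²⟩−⟨p⟩²).
On 0 ≤ x ≤ L (j ≠ l): ∫sin²(jπx/L) dx = L/2, ∫sin(jπx/L)·sin(lπx/L) dx = 0; diagonal moments ∫x·sin²(jπx/L) dx = L²/4, ∫x²·sin²(jπx/L) dx = L³·(1/6 − 1/(4j²π²)); cross terms ∫x·sin(jπx/L)·sin(lπx/L) dx = 0 for j + l even and −4jlL²/(π²(j² − l²)²) for j + l odd, ∫x²·sin(jπx/L)·sin(lπx/L) dx = (−1)^(j+l)·4jlL³/(π²(j² − l²)²); higher powers the same way via product-to-sum and parts. d²/dx² sin(jπx/L) = −(jπ/L)²·sin(jπx/L); on 0 ≤ x ≤ L, ∫sin²(jπx/L) dx = L/2 and ∫sin(jπx/L)·sin(lπx/L) dx = 0 for j ≠ l, so only diagonal terms survive in ∫|Ψ|² and ∫Ψ·Ψ″; ∫Ψ·Ψ′ dx = [Ψ²/2] between the walls = 0.
Normalization: ∫|Ψ|² dx = 5.7192.
⟨x⟩ = 0.53415, ⟨x²⟩ = 0.35258 ⇒ Δx = 0.25935.
⟨p⟩ = 0.0000, ⟨p²⟩ = 67.722 ⇒ Δp = 8.2294.
Δx·Δp = 2.1343.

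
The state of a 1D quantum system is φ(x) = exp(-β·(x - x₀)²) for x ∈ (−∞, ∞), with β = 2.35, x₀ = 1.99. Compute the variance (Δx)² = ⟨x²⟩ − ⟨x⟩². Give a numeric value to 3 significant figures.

Compute ⟨x⟩ and ⟨x²⟩ separately, then (Δx)² = ⟨x²⟩ − ⟨x⟩².
Gaussian moments (u = x − x₀): ∫u^(2j)·e^(−2βu²) du = (2j−1)!!/(4β)^j · √(π/(2β)), odd powers integrate to 0; here √(π/(2β)) = 0.81757.
Normalization: ∫|φ|² dx = 0.81757.
⟨x⟩ = 1.9900 and ⟨x²⟩ = 4.0665.
(Δx)² = 4.0665 − (1.9900)² = 0.10638.

0.106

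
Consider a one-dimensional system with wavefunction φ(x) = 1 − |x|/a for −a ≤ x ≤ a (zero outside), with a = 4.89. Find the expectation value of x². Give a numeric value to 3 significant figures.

⟨x²⟩ = ∫ x²·|φ|² dx / ∫|φ|² dx (integrals over the domain).
φ is even, so ∫ over [−a, a] = 2∫₀ᵃ with φ = 1 − x/a there: ∫₀ᵃ (1 − x/a)² dx = a/3, ∫₀ᵃ x²(1 − x/a)² dx = a³/30, ∫₀ᵃ x⁴(1 − x/a)² dx = a⁵/105.
State is unnormalized: ∫|φ|² dx = 3.2600, and ∫φ*·x²·φ dx = 7.7953, so ⟨x²⟩ = 7.7953 / 3.2600.
⟨x²⟩ = 2.3912.

2.39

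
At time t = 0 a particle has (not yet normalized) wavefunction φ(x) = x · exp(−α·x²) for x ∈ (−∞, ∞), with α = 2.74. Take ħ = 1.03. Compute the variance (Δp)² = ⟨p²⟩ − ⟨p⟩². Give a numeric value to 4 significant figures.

8.721

Compute ⟨p⟩ and ⟨p²⟩ separately; (Δp)² = ⟨p²⟩ − ⟨p⟩².
Expand each integrand as polynomial × e^(−2αx²) and use ∫x^(2j)·e^(−2αx²) dx = (2j−1)!!/(4α)^j · √(π/(2α)), odd powers → 0; here √(π/(2α)) = 0.75715. Differentiate with the product rule, d/dx e^(−αx²) = −2αx·e^(−αx²).
Normalization: ∫|φ|² dx = 0.069083.
⟨p⟩ = 0.0000 and ⟨p²⟩ = 8.7206.
(Δp)² = 8.7206 − (0.0000)² = 8.7206.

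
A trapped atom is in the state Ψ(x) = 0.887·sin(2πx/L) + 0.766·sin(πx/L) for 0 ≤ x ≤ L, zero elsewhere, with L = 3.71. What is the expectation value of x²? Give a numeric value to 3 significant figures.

1.74

⟨x²⟩ = ∫ x²·|Ψ|² dx / ∫|Ψ|² dx (integrals over the domain).
On 0 ≤ x ≤ L (j ≠ l): ∫sin²(jπx/L) dx = L/2, ∫sin(jπx/L)·sin(lπx/L) dx = 0; diagonal moments ∫x·sin²(jπx/L) dx = L²/4, ∫x²·sin²(jπx/L) dx = L³·(1/6 − 1/(4j²π²)); cross terms ∫x·sin(jπx/L)·sin(lπx/L) dx = 0 for j + l even and −4jlL²/(π²(j² − l²)²) for j + l odd, ∫x²·sin(jπx/L)·sin(lπx/L) dx = (−1)^(j+l)·4jlL³/(π²(j² − l²)²); higher powers the same way via product-to-sum and parts.
State is unnormalized: ∫|Ψ|² dx = 2.5479, and ∫Ψ*·x²·Ψ dx = 4.4268, so ⟨x²⟩ = 4.4268 / 2.5479.
⟨x²⟩ = 1.7374.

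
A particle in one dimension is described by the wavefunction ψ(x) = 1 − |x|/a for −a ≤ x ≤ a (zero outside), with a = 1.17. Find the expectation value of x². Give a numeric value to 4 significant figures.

0.1369

⟨x²⟩ = ∫ x²·|ψ|² dx / ∫|ψ|² dx (integrals over the domain).
ψ is even, so ∫ over [−a, a] = 2∫₀ᵃ with ψ = 1 − x/a there: ∫₀ᵃ (1 − x/a)² dx = a/3, ∫₀ᵃ x²(1 − x/a)² dx = a³/30, ∫₀ᵃ x⁴(1 − x/a)² dx = a⁵/105.
State is unnormalized: ∫|ψ|² dx = 0.78000, and ∫ψ*·x²·ψ dx = 0.10677, so ⟨x²⟩ = 0.10677 / 0.78000.
⟨x²⟩ = 0.13689.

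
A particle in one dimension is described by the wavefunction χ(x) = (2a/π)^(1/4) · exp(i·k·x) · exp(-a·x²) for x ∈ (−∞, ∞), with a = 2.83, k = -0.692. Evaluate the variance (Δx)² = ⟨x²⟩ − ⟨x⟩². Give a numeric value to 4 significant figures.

0.08834

Compute ⟨x⟩ and ⟨x²⟩ separately, then (Δx)² = ⟨x²⟩ − ⟨x⟩².
Gaussian moments: ∫x^(2j)·e^(−2ax²) dx = (2j−1)!!/(4a)^j · √(π/(2a)), odd powers integrate to 0; here √(π/(2a)) = 0.74502.
⟨x⟩ = 0.0000 and ⟨x²⟩ = 0.088339.
(Δx)² = 0.088339 − (0.0000)² = 0.088339.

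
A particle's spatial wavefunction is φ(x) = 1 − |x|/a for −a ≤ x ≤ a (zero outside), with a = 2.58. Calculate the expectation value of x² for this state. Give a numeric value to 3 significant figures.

0.666

⟨x²⟩ = ∫ x²·|φ|² dx / ∫|φ|² dx (integrals over the domain).
φ is even, so ∫ over [−a, a] = 2∫₀ᵃ with φ = 1 − x/a there: ∫₀ᵃ (1 − x/a)² dx = a/3, ∫₀ᵃ x²(1 − x/a)² dx = a³/30, ∫₀ᵃ x⁴(1 − x/a)² dx = a⁵/105.
State is unnormalized: ∫|φ|² dx = 1.7200, and ∫φ*·x²·φ dx = 1.1449, so ⟨x²⟩ = 1.1449 / 1.7200.
⟨x²⟩ = 0.66564.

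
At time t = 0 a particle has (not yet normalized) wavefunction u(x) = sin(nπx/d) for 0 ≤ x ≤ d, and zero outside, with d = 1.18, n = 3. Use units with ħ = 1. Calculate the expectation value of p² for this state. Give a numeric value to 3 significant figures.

63.8

p² u = −ħ² d²u/dx²; ⟨p²⟩ = −ħ² ∫ u*·u'' dx / ∫|u|² dx.
d/dx sin(nπx/d) = (nπ/d)·cos(nπx/d) and d²/dx² sin(nπx/d) = −(nπ/d)²·sin(nπx/d); on 0 ≤ x ≤ d, ∫sin²(nπx/d) dx = d/2 and ∫sin(nπx/d)·cos(nπx/d) dx = 0.
State is unnormalized: ∫|u|² dx = 0.59000, and ∫u*·(−ħ² u'') dx = 37.638, so ⟨p²⟩ = 37.638 / 0.59000.
⟨p²⟩ = 63.794.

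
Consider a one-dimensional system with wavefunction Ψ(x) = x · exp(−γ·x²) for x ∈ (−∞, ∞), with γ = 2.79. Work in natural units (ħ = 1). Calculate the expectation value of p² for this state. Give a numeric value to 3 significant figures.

p² Ψ = −ħ² d²Ψ/dx²; ⟨p²⟩ = −ħ² ∫ Ψ*·Ψ'' dx / ∫|Ψ|² dx.
Expand each integrand as polynomial × e^(−2γx²) and use ∫x^(2j)·e^(−2γx²) dx = (2j−1)!!/(4γ)^j · √(π/(2γ)), odd powers → 0; here √(π/(2γ)) = 0.75034. Differentiate with the product rule, d/dx e^(−γx²) = −2γx·e^(−γx²).
State is unnormalized: ∫|Ψ|² dx = 0.067235, and ∫Ψ*·(−ħ² Ψ'') dx = 0.56275, so ⟨p²⟩ = 0.56275 / 0.067235.
⟨p²⟩ = 8.3700.

8.37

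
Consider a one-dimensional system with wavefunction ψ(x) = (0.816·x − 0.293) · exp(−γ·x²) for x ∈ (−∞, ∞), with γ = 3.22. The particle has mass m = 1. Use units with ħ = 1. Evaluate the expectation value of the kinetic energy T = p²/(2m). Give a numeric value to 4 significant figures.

T = −(ħ²/2m) d²/dx², so ⟨T⟩ = −(ħ²/2m) ∫ ψ*·ψ'' dx / ∫|ψ|² dx; with m = 1.
Expand each integrand as polynomial × e^(−2γx²) and use ∫x^(2j)·e^(−2γx²) dx = (2j−1)!!/(4γ)^j · √(π/(2γ)), odd powers → 0; here √(π/(2γ)) = 0.69844. Differentiate with the product rule, d/dx e^(−γx²) = −2γx·e^(−γx²).
State is unnormalized: ∫|ψ|² dx = 0.096068, and ∫ψ*·(−ħ²/2m · ψ'') dx = 0.27094, so ⟨T⟩ = 0.27094 / 0.096068.
⟨T⟩ = 2.8202.

2.820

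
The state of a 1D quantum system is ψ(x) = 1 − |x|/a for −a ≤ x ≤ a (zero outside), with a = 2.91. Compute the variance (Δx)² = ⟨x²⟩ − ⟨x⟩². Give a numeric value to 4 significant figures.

Compute ⟨x⟩ and ⟨x²⟩ separately, then (Δx)² = ⟨x²⟩ − ⟨x⟩².
ψ is even, so ∫ over [−a, a] = 2∫₀ᵃ with ψ = 1 − x/a there: ∫₀ᵃ (1 − x/a)² dx = a/3, ∫₀ᵃ x²(1 − x/a)² dx = a³/30, ∫₀ᵃ x⁴(1 − x/a)² dx = a⁵/105.
Normalization: ∫|ψ|² dx = 1.9400.
⟨x⟩ = 0.0000 and ⟨x²⟩ = 0.84681.
(Δx)² = 0.84681 − (0.0000)² = 0.84681.

0.8468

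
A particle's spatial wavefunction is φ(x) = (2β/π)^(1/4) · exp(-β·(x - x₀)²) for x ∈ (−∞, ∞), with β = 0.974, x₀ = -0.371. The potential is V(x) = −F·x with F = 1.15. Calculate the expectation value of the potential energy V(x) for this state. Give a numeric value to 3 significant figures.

0.427

⟨V⟩ = ∫ V(x)·|φ|² dx.
Gaussian moments (u = x − x₀): ∫u^(2j)·e^(−2βu²) du = (2j−1)!!/(4β)^j · √(π/(2β)), odd powers integrate to 0; here √(π/(2β)) = 1.2699.
⟨V⟩ = 0.42665.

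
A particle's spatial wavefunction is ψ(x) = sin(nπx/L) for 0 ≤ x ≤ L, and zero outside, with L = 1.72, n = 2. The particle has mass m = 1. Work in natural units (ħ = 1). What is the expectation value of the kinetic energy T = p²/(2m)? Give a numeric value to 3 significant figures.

T = −(ħ²/2m) d²/dx², so ⟨T⟩ = −(ħ²/2m) ∫ ψ*·ψ'' dx / ∫|ψ|² dx; with m = 1.
d/dx sin(nπx/L) = (nπ/L)·cos(nπx/L) and d²/dx² sin(nπx/L) = −(nπ/L)²·sin(nπx/L); on 0 ≤ x ≤ L, ∫sin²(nπx/L) dx = L/2 and ∫sin(nπx/L)·cos(nπx/L) dx = 0.
State is unnormalized: ∫|ψ|² dx = 0.86000, and ∫ψ*·(−ħ²/2m · ψ'') dx = 5.7381, so ⟨T⟩ = 5.7381 / 0.86000.
⟨T⟩ = 6.6723.

6.67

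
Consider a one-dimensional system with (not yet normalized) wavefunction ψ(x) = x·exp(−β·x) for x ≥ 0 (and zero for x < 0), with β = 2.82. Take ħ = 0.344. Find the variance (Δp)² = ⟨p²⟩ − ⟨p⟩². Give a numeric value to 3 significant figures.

Compute ⟨p⟩ and ⟨p²⟩ separately; (Δp)² = ⟨p²⟩ − ⟨p⟩².
Differentiate x·exp(−β·x) with the product rule; every integrand then reduces to terms xʲ·e^(−2βx) on [0, ∞), with ∫₀^∞ xʲ·e^(−2βx) dx = j!/(2β)^(j+1).
Normalization: ∫|ψ|² dx = 0.011148.
⟨p⟩ = 0.0000 and ⟨p²⟩ = 0.94106.
(Δp)² = 0.94106 − (0.0000)² = 0.94106.

0.941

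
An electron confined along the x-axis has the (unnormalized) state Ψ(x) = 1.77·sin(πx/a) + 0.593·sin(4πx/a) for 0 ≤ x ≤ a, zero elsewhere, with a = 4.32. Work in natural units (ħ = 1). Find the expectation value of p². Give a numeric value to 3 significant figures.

p² Ψ = −ħ² d²Ψ/dx²; ⟨p²⟩ = −ħ² ∫ Ψ*·Ψ'' dx / ∫|Ψ|² dx.
d²/dx² sin(jπx/a) = −(jπ/a)²·sin(jπx/a); on 0 ≤ x ≤ a, ∫sin²(jπx/a) dx = a/2 and ∫sin(jπx/a)·sin(lπx/a) dx = 0 for j ≠ l, so only diagonal terms survive in ∫|Ψ|² and ∫Ψ·Ψ″; ∫Ψ·Ψ′ dx = [Ψ²/2] between the walls = 0.
State is unnormalized: ∫|Ψ|² dx = 7.5266, and ∫Ψ*·(−ħ² Ψ'') dx = 10.006, so ⟨p²⟩ = 10.006 / 7.5266.
⟨p²⟩ = 1.3294.

1.33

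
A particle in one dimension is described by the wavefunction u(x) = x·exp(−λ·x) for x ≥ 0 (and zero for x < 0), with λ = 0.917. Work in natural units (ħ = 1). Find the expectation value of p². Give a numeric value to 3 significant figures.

p² u = −ħ² d²u/dx²; ⟨p²⟩ = −ħ² ∫ u*·u'' dx / ∫|u|² dx.
Differentiate x·exp(−λ·x) with the product rule; every integrand then reduces to terms xʲ·e^(−2λx) on [0, ∞), with ∫₀^∞ xʲ·e^(−2λx) dx = j!/(2λ)^(j+1).
State is unnormalized: ∫|u|² dx = 0.32421, and ∫u*·(−ħ² u'') dx = 0.27263, so ⟨p²⟩ = 0.27263 / 0.32421.
⟨p²⟩ = 0.84089.

0.841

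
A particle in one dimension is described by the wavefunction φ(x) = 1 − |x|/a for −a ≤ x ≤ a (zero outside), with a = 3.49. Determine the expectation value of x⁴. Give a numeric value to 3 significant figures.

⟨x⁴⟩ = ∫ x⁴·|φ|² dx / ∫|φ|² dx (integrals over the domain).
φ is even, so ∫ over [−a, a] = 2∫₀ᵃ with φ = 1 − x/a there: ∫₀ᵃ (1 − x/a)² dx = a/3, ∫₀ᵃ x²(1 − x/a)² dx = a³/30, ∫₀ᵃ x⁴(1 − x/a)² dx = a⁵/105.
State is unnormalized: ∫|φ|² dx = 2.3267, and ∫φ*·x⁴·φ dx = 9.8621, so ⟨x⁴⟩ = 9.8621 / 2.3267.
⟨x⁴⟩ = 4.2387.

4.24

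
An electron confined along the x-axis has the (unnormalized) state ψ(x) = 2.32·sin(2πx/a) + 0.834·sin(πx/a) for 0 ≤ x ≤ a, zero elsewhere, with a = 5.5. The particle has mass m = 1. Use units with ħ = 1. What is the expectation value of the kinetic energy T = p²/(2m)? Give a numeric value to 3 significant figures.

0.597

T = −(ħ²/2m) d²/dx², so ⟨T⟩ = −(ħ²/2m) ∫ ψ*·ψ'' dx / ∫|ψ|² dx; with m = 1.
d²/dx² sin(jπx/a) = −(jπ/a)²·sin(jπx/a); on 0 ≤ x ≤ a, ∫sin²(jπx/a) dx = a/2 and ∫sin(jπx/a)·sin(lπx/a) dx = 0 for j ≠ l, so only diagonal terms survive in ∫|ψ|² and ∫ψ·ψ″; ∫ψ·ψ′ dx = [ψ²/2] between the walls = 0.
State is unnormalized: ∫|ψ|² dx = 16.714, and ∫ψ*·(−ħ²/2m · ψ'') dx = 9.9706, so ⟨T⟩ = 9.9706 / 16.714.
⟨T⟩ = 0.59653.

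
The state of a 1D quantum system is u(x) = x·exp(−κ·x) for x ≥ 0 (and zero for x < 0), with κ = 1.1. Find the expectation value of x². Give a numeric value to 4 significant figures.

⟨x²⟩ = ∫ x²·|u|² dx / ∫|u|² dx (integrals over the domain).
Every integrand reduces to terms xʲ·e^(−2κx) on [0, ∞); use ∫₀^∞ xʲ·e^(−2κx) dx = j!/(2κ)^(j+1).
State is unnormalized: ∫|u|² dx = 0.18783, and ∫u*·x²·u dx = 0.46569, so ⟨x²⟩ = 0.46569 / 0.18783.
⟨x²⟩ = 2.4793.

2.479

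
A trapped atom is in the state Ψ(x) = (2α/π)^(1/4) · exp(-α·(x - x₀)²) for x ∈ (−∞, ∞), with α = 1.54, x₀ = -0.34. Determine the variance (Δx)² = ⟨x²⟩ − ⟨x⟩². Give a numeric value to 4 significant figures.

Compute ⟨x⟩ and ⟨x²⟩ separately, then (Δx)² = ⟨x²⟩ − ⟨x⟩².
Gaussian moments (u = x − x₀): ∫u^(2j)·e^(−2αu²) du = (2j−1)!!/(4α)^j · √(π/(2α)), odd powers integrate to 0; here √(π/(2α)) = 1.0099.
⟨x⟩ = -0.34000 and ⟨x²⟩ = 0.27794.
(Δx)² = 0.27794 − (-0.34000)² = 0.16234.

0.1623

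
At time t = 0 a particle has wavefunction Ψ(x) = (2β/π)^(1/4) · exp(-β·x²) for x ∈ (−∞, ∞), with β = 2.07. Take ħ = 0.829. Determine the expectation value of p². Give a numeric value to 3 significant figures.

p² Ψ = −ħ² d²Ψ/dx²; ⟨p²⟩ = −ħ² ∫ Ψ*·Ψ'' dx.
Gaussian moments: ∫x^(2j)·e^(−2βx²) dx = (2j−1)!!/(4β)^j · √(π/(2β)), odd powers integrate to 0; here √(π/(2β)) = 0.87111. Derivatives: d/dx e^(−βx²) = −2βx·e^(−βx²), d²/dx² e^(−βx²) = (4β²x² − 2β)·e^(−βx²).
⟨p²⟩ = 1.4226.

1.42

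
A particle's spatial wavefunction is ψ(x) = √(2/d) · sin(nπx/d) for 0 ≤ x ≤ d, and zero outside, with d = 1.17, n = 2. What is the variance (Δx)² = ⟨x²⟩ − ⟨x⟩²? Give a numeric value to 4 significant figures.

0.09674

Compute ⟨x⟩ and ⟨x²⟩ separately, then (Δx)² = ⟨x²⟩ − ⟨x⟩².
With sin²θ = (1 − cos2θ)/2 on 0 ≤ x ≤ d: ∫sin²(nπx/d) dx = d/2, ∫x·sin²(nπx/d) dx = d²/4, ∫x²·sin²(nπx/d) dx = d³·(1/6 − 1/(4n²π²)); higher powers xᵏ the same way, integrating xᵏ·cos(2nπx/d) by parts.
⟨x⟩ = 0.58500 and ⟨x²⟩ = 0.43896.
(Δx)² = 0.43896 − (0.58500)² = 0.096738.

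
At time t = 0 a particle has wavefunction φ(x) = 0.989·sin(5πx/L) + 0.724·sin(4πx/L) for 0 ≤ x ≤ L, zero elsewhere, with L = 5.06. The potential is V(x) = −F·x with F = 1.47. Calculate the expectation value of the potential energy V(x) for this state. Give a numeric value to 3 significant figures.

-2.30

⟨V⟩ = ∫ V(x)·|φ|² dx / ∫|φ|² dx.
On 0 ≤ x ≤ L (j ≠ l): ∫sin²(jπx/L) dx = L/2, ∫sin(jπx/L)·sin(lπx/L) dx = 0; diagonal moments ∫x·sin²(jπx/L) dx = L²/4, ∫x²·sin²(jπx/L) dx = L³·(1/6 − 1/(4j²π²)); cross terms ∫x·sin(jπx/L)·sin(lπx/L) dx = 0 for j + l even and −4jlL²/(π²(j² − l²)²) for j + l odd, ∫x²·sin(jπx/L)·sin(lπx/L) dx = (−1)^(j+l)·4jlL³/(π²(j² − l²)²); higher powers the same way via product-to-sum and parts.
State is unnormalized: ∫|φ|² dx = 3.8008, and ∫φ*·V(x)·φ dx = -8.7419, so ⟨V⟩ = -8.7419 / 3.8008.
⟨V⟩ = -2.3000.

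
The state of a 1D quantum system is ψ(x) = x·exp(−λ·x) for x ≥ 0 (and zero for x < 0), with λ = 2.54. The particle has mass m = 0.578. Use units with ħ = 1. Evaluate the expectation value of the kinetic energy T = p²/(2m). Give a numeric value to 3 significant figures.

5.58

T = −(ħ²/2m) d²/dx², so ⟨T⟩ = −(ħ²/2m) ∫ ψ*·ψ'' dx / ∫|ψ|² dx; with m = 0.578.
Differentiate x·exp(−λ·x) with the product rule; every integrand then reduces to terms xʲ·e^(−2λx) on [0, ∞), with ∫₀^∞ xʲ·e^(−2λx) dx = j!/(2λ)^(j+1).
State is unnormalized: ∫|ψ|² dx = 0.015256, and ∫ψ*·(−ħ²/2m · ψ'') dx = 0.085143, so ⟨T⟩ = 0.085143 / 0.015256.
⟨T⟩ = 5.5810.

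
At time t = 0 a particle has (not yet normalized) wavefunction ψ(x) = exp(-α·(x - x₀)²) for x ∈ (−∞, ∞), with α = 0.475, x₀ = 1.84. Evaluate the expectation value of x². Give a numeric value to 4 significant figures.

⟨x²⟩ = ∫ x²·|ψ|² dx / ∫|ψ|² dx (integrals over the domain).
Gaussian moments (u = x − x₀): ∫u^(2j)·e^(−2αu²) du = (2j−1)!!/(4α)^j · √(π/(2α)), odd powers integrate to 0; here √(π/(2α)) = 1.8185.
State is unnormalized: ∫|ψ|² dx = 1.8185, and ∫ψ*·x²·ψ dx = 7.1138, so ⟨x²⟩ = 7.1138 / 1.8185.
⟨x²⟩ = 3.9119.

3.912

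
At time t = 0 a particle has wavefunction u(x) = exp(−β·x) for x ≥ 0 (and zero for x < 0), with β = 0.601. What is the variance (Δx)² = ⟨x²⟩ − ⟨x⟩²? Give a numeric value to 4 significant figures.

Compute ⟨x⟩ and ⟨x²⟩ separately, then (Δx)² = ⟨x²⟩ − ⟨x⟩².
Every integrand reduces to terms xʲ·e^(−2βx) on [0, ∞); use ∫₀^∞ xʲ·e^(−2βx) dx = j!/(2β)^(j+1).
Normalization: ∫|u|² dx = 0.83195.
⟨x⟩ = 0.83195 and ⟨x²⟩ = 1.3843.
(Δx)² = 1.3843 − (0.83195)² = 0.69214.

0.6921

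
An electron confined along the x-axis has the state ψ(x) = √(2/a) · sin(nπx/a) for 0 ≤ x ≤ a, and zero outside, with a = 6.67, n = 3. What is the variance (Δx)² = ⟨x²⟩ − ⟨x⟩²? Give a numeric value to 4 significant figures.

Compute ⟨x⟩ and ⟨x²⟩ separately, then (Δx)² = ⟨x²⟩ − ⟨x⟩².
With sin²θ = (1 − cos2θ)/2 on 0 ≤ x ≤ a: ∫sin²(nπx/a) dx = a/2, ∫x·sin²(nπx/a) dx = a²/4, ∫x²·sin²(nπx/a) dx = a³·(1/6 − 1/(4n²π²)); higher powers xᵏ the same way, integrating xᵏ·cos(2nπx/a) by parts.
⟨x⟩ = 3.3350 and ⟨x²⟩ = 14.579.
(Δx)² = 14.579 − (3.3350)² = 3.4570.

3.457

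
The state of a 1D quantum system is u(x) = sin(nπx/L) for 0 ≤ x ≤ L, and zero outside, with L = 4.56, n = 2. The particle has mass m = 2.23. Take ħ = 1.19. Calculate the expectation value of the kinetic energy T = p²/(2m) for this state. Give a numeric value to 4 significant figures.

T = −(ħ²/2m) d²/dx², so ⟨T⟩ = −(ħ²/2m) ∫ u*·u'' dx / ∫|u|² dx; with m = 2.23.
d/dx sin(nπx/L) = (nπ/L)·cos(nπx/L) and d²/dx² sin(nπx/L) = −(nπ/L)²·sin(nπx/L); on 0 ≤ x ≤ L, ∫sin²(nπx/L) dx = L/2 and ∫sin(nπx/L)·cos(nπx/L) dx = 0.
State is unnormalized: ∫|u|² dx = 2.2800, and ∫u*·(−ħ²/2m · u'') dx = 1.3744, so ⟨T⟩ = 1.3744 / 2.2800.
⟨T⟩ = 0.60282.

0.6028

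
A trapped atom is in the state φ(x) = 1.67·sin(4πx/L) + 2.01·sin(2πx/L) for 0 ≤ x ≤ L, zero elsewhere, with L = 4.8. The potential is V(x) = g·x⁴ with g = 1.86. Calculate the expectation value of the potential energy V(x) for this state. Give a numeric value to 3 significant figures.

253.

⟨V⟩ = ∫ V(x)·|φ|² dx / ∫|φ|² dx.
On 0 ≤ x ≤ L (j ≠ l): ∫sin²(jπx/L) dx = L/2, ∫sin(jπx/L)·sin(lπx/L) dx = 0; diagonal moments ∫x·sin²(jπx/L) dx = L²/4, ∫x²·sin²(jπx/L) dx = L³·(1/6 − 1/(4j²π²)); cross terms ∫x·sin(jπx/L)·sin(lπx/L) dx = 0 for j + l even and −4jlL²/(π²(j² − l²)²) for j + l odd, ∫x²·sin(jπx/L)·sin(lπx/L) dx = (−1)^(j+l)·4jlL³/(π²(j² − l²)²); higher powers the same way via product-to-sum and parts.
State is unnormalized: ∫|φ|² dx = 16.390, and ∫φ*·V(x)·φ dx = 4152.6, so ⟨V⟩ = 4152.6 / 16.390.
⟨V⟩ = 253.37.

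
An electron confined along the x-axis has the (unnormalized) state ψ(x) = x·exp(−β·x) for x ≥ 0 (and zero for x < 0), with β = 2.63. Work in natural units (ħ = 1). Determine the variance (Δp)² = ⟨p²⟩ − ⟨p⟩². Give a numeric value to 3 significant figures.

Compute ⟨p⟩ and ⟨p²⟩ separately; (Δp)² = ⟨p²⟩ − ⟨p⟩².
Differentiate x·exp(−β·x) with the product rule; every integrand then reduces to terms xʲ·e^(−2βx) on [0, ∞), with ∫₀^∞ xʲ·e^(−2βx) dx = j!/(2β)^(j+1).
Normalization: ∫|ψ|² dx = 0.013743.
⟨p⟩ = 0.0000 and ⟨p²⟩ = 6.9169.
(Δp)² = 6.9169 − (0.0000)² = 6.9169.

6.92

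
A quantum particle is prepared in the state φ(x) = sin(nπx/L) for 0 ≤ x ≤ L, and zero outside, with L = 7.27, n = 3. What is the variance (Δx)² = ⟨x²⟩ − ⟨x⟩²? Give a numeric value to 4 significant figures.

Compute ⟨x⟩ and ⟨x²⟩ separately, then (Δx)² = ⟨x²⟩ − ⟨x⟩².
With sin²θ = (1 − cos2θ)/2 on 0 ≤ x ≤ L: ∫sin²(nπx/L) dx = L/2, ∫x·sin²(nπx/L) dx = L²/4, ∫x²·sin²(nπx/L) dx = L³·(1/6 − 1/(4n²π²)); higher powers xᵏ the same way, integrating xᵏ·cos(2nπx/L) by parts.
Normalization: ∫|φ|² dx = 3.6350.
⟨x⟩ = 3.6350 and ⟨x²⟩ = 17.320.
(Δx)² = 17.320 − (3.6350)² = 4.1069.

4.107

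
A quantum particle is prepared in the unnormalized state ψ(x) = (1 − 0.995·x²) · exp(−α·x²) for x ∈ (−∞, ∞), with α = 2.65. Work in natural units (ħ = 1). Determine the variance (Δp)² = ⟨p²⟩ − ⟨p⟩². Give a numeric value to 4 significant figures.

3.948

Compute ⟨p⟩ and ⟨p²⟩ separately; (Δp)² = ⟨p²⟩ − ⟨p⟩².
Expand each integrand as polynomial × e^(−2αx²) and use ∫x^(2j)·e^(−2αx²) dx = (2j−1)!!/(4α)^j · √(π/(2α)), odd powers → 0; here √(π/(2α)) = 0.76990. Differentiate with the product rule, d/dx e^(−αx²) = −2αx·e^(−αx²).
Normalization: ∫|ψ|² dx = 0.64572.
⟨p⟩ = 0.0000 and ⟨p²⟩ = 3.9477.
(Δp)² = 3.9477 − (0.0000)² = 3.9477.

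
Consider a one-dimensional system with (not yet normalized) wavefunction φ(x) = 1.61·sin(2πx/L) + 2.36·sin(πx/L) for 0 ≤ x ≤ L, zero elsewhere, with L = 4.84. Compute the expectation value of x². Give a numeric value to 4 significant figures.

2.976

⟨x²⟩ = ∫ x²·|φ|² dx / ∫|φ|² dx (integrals over the domain).
On 0 ≤ x ≤ L (j ≠ l): ∫sin²(jπx/L) dx = L/2, ∫sin(jπx/L)·sin(lπx/L) dx = 0; diagonal moments ∫x·sin²(jπx/L) dx = L²/4, ∫x²·sin²(jπx/L) dx = L³·(1/6 − 1/(4j²π²)); cross terms ∫x·sin(jπx/L)·sin(lπx/L) dx = 0 for j + l even and −4jlL²/(π²(j² − l²)²) for j + l odd, ∫x²·sin(jπx/L)·sin(lπx/L) dx = (−1)^(j+l)·4jlL³/(π²(j² − l²)²); higher powers the same way via product-to-sum and parts.
State is unnormalized: ∫|φ|² dx = 19.751, and ∫φ*·x²·φ dx = 58.774, so ⟨x²⟩ = 58.774 / 19.751.
⟨x²⟩ = 2.9757.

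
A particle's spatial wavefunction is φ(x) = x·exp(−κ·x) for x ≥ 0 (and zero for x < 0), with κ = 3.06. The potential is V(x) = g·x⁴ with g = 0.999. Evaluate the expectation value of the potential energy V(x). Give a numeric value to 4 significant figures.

0.2564

⟨V⟩ = ∫ V(x)·|φ|² dx / ∫|φ|² dx.
Every integrand reduces to terms xʲ·e^(−2κx) on [0, ∞); use ∫₀^∞ xʲ·e^(−2κx) dx = j!/(2κ)^(j+1).
State is unnormalized: ∫|φ|² dx = 0.0087252, and ∫φ*·V(x)·φ dx = 0.0022369, so ⟨V⟩ = 0.0022369 / 0.0087252.
⟨V⟩ = 0.25637.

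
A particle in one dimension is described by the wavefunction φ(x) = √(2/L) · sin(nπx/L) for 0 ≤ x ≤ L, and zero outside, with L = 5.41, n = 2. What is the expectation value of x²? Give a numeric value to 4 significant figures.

⟨x²⟩ = ∫ x²·|φ|² dx (integrals over the domain).
With sin²θ = (1 − cos2θ)/2 on 0 ≤ x ≤ L: ∫sin²(nπx/L) dx = L/2, ∫x·sin²(nπx/L) dx = L²/4, ∫x²·sin²(nπx/L) dx = L³·(1/6 − 1/(4n²π²)); higher powers xᵏ the same way, integrating xᵏ·cos(2nπx/L) by parts.
⟨x²⟩ = 9.3853.

9.385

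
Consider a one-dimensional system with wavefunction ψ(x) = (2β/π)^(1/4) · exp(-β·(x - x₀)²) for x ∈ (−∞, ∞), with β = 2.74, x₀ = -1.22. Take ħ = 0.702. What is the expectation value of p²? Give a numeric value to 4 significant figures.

1.350

p² ψ = −ħ² d²ψ/dx²; ⟨p²⟩ = −ħ² ∫ ψ*·ψ'' dx.
Gaussian moments (u = x − x₀): ∫u^(2j)·e^(−2βu²) du = (2j−1)!!/(4β)^j · √(π/(2β)), odd powers integrate to 0; here √(π/(2β)) = 0.75715. Derivatives: d/dx e^(−βu²) = −2βu·e^(−βu²), d²/dx² e^(−βu²) = (4β²u² − 2β)·e^(−βu²).
⟨p²⟩ = 1.3503.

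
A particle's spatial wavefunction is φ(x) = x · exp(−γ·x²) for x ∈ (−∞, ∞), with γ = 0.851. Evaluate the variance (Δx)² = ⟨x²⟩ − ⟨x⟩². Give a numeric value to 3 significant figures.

0.881

Compute ⟨x⟩ and ⟨x²⟩ separately, then (Δx)² = ⟨x²⟩ − ⟨x⟩².
Expand each integrand as polynomial × e^(−2γx²) and use ∫x^(2j)·e^(−2γx²) dx = (2j−1)!!/(4γ)^j · √(π/(2γ)), odd powers → 0; here √(π/(2γ)) = 1.3586.
Normalization: ∫|φ|² dx = 0.39912.
⟨x⟩ = 0.0000 and ⟨x²⟩ = 0.88132.
(Δx)² = 0.88132 − (0.0000)² = 0.88132.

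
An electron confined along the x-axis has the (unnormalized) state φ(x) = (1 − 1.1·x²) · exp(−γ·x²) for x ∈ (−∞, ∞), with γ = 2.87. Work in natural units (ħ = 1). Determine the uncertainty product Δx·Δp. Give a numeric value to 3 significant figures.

0.503

Δx = √(⟨x²⟩−⟨x⟩²), Δp = √(⟨p²⟩−⟨p⟩²).
Expand each integrand as polynomial × e^(−2γx²) and use ∫x^(2j)·e^(−2γx²) dx = (2j−1)!!/(4γ)^j · √(π/(2γ)), odd powers → 0; here √(π/(2γ)) = 0.73981. Differentiate with the product rule, d/dx e^(−γx²) = −2γx·e^(−γx²).
Normalization: ∫|φ|² dx = 0.61841.
⟨x⟩ = 0.0000, ⟨x²⟩ = 0.058649 ⇒ Δx = 0.24218.
⟨p⟩ = 0.0000, ⟨p²⟩ = 4.3120 ⇒ Δp = 2.0765.
Δx·Δp = 0.50289.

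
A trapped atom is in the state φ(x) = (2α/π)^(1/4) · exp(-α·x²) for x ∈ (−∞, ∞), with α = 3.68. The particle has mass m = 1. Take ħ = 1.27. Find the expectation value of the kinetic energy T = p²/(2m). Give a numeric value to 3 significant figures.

T = −(ħ²/2m) d²/dx², so ⟨T⟩ = −(ħ²/2m) ∫ φ*·φ'' dx; with m = 1.
Gaussian moments: ∫x^(2j)·e^(−2αx²) dx = (2j−1)!!/(4α)^j · √(π/(2α)), odd powers integrate to 0; here √(π/(2α)) = 0.65334. Derivatives: d/dx e^(−αx²) = −2αx·e^(−αx²), d²/dx² e^(−αx²) = (4α²x² − 2α)·e^(−αx²).
⟨T⟩ = 2.9677.

2.97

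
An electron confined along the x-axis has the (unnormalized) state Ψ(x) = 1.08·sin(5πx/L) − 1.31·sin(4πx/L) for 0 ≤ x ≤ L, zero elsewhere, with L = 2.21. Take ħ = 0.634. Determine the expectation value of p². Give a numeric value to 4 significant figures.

p² Ψ = −ħ² d²Ψ/dx²; ⟨p²⟩ = −ħ² ∫ Ψ*·Ψ'' dx / ∫|Ψ|² dx.
d²/dx² sin(jπx/L) = −(jπ/L)²·sin(jπx/L); on 0 ≤ x ≤ L, ∫sin²(jπx/L) dx = L/2 and ∫sin(jπx/L)·sin(lπx/L) dx = 0 for j ≠ l, so only diagonal terms survive in ∫|Ψ|² and ∫Ψ·Ψ″; ∫Ψ·Ψ′ dx = [Ψ²/2] between the walls = 0.
State is unnormalized: ∫|Ψ|² dx = 3.1852, and ∫Ψ*·(−ħ² Ψ'') dx = 50.817, so ⟨p²⟩ = 50.817 / 3.1852.
⟨p²⟩ = 15.954.

15.95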